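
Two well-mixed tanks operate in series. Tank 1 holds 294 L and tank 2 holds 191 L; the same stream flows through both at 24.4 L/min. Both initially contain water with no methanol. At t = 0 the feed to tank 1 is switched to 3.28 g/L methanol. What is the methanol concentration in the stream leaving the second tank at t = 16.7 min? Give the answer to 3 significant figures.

1.66 g/L

Each tank obeys Vᵢ dCᵢ/dt = Q(Cᵢ₋₁ − Cᵢ), so τᵢ = Vᵢ/Q.
τ₁ = 294/24.4 = 12.049 min; τ₂ = 191/24.4 = 7.8279 min.
Solving the cascade with C₁(0)=C₂(0)=0 gives C₂(t) = C_in[1 − (τ₁ e^(−t/τ₁) − τ₂ e^(−t/τ₂))/(τ₁ − τ₂)].
At t = 16.7: e^(−t/τ₁) = 0.25008, e^(−t/τ₂) = 0.11843.
C₂ = 3.28·[1 − (12.049·0.25008 − 7.8279·0.11843)/(4.2213)] = 3.28·0.50581 = 1.6590 g/L.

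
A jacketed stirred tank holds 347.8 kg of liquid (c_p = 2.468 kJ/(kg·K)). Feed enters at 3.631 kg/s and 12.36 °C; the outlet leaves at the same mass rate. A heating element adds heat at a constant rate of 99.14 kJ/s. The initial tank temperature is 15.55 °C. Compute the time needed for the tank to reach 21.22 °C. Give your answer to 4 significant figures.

M c_p dT/dt = ṁ c_p (T_in − T) + Q̇.
τ = M/ṁ = 95.7863 s; T_ss = T_in + Q̇/(ṁ c_p) = 23.4231 °C.
T(t) = T_ss + (T₀ − T_ss) e^(−t/τ). Set T = 21.22:
e^(−t/τ) = (21.22 − 23.4231)/(15.55 − 23.4231) = 0.279828
t = −95.7863 · ln(0.279828) = 121.992 s.

122.0 s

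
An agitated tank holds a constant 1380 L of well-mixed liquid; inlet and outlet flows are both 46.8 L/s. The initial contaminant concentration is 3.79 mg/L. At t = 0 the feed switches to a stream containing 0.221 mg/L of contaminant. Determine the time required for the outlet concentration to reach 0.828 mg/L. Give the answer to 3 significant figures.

Species balance: V dC/dt = Q(C_in − C) ⇒ τ = V/Q = 29.487 s.
C(t) = C_in + (C₀ − C_in) e^(−t/τ). Set C = 0.828 and solve for t:
e^(−t/τ) = (C − C_in)/(C₀ − C_in) = (0.828 − 0.221)/(3.79 − 0.221) = 0.17008
t = −τ ln(…) = 29.487 × 1.7715 = 52.237 s.

52.2 s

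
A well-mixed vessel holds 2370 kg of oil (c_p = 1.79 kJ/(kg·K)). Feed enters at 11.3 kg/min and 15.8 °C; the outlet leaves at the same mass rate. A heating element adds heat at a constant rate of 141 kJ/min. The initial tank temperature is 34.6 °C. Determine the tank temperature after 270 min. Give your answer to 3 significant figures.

26.0 °C

M c_p dT/dt = ṁ c_p (T_in − T) + Q̇.
τ = M/ṁ = 209.73 min; T_ss = T_in + Q̇/(ṁ c_p) = 15.8 + 141/(11.3·1.79) = 22.771 °C.
Solution: T(t) = T_ss + (T₀ − T_ss) e^(−t/τ).
T(270) = 22.771 + (11.829)·e^(−270/209.73) = 22.771 + (11.829)·0.27600 = 26.036 °C.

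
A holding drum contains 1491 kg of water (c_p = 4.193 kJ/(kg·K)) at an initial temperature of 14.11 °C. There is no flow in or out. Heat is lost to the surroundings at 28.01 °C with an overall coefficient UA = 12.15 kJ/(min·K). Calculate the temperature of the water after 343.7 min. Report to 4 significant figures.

Lumped-capacitance energy balance: M c_p dT/dt = UA(T_amb − T).
dT/dt = (T_ss − T)/τ with T_ss = T_amb = 28.0100 °C, τ = M c_p/UA = 1491·4.193/12.15 = 514.548 min.
T approaches T_ss exponentially: T(t) = T_ss + (T₀ − T_ss) e^(−t/τ).
T(343.7) = 28.0100 + (-13.9000)·0.512751 = 20.8828 °C.

20.88 °C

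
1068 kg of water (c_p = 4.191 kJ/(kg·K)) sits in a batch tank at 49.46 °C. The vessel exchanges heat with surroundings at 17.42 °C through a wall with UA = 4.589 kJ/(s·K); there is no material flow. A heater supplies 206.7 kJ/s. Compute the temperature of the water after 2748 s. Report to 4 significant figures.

61.69 °C

M c_p dT/dt = −UA(T − T_amb) + Q̇.
dT/dt = (T_ss − T)/τ with T_ss = T_amb + Q̇/UA = 17.42 + 206.7/4.589 = 62.4625 °C, τ = M c_p/UA = 1068·4.191/4.589 = 975.373 s.
T approaches T_ss exponentially: T(t) = T_ss + (T₀ − T_ss) e^(−t/τ).
T(2748) = 62.4625 + (-13.0025)·0.0597621 = 61.6854 °C.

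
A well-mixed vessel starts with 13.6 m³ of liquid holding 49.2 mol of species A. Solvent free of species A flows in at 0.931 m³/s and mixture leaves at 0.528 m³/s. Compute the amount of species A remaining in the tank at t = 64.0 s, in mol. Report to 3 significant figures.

Total volume: dV/dt = Q_in − Q_out = 0.40300 m³/s, so V(t) = 13.6 + 0.40300 t and V(64.0) = 39.392 m³.
Species balance (pure solvent in): dm/dt = −Q_out · m/V(t).
Separate: dm/m = −Q_out dt/V(t) ⇒ ln(m/m₀) = −(Q_out/(Q_in−Q_out)) ln(V/V₀).
m = m₀ (V₀/V)^(Q_out/(Q_in−Q_out)) = 49.2 × (13.6/39.392)^(1.3102) = 12.213 mol.

12.2 mol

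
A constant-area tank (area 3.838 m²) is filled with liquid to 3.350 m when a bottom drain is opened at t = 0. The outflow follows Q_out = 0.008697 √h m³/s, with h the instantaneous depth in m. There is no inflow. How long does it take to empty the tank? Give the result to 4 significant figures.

1615 s

Volume balance on the tank: A dh/dt = −0.008697 √h.
Separate and integrate: 2(√h − √h₀) = −(0.008697/A) t.
Tank is empty when √h = 0: t_empty = 2A√h₀/0.008697.
t_empty = 2·3.838·√3.350/0.008697 = 7.67600·1.83030/0.008697 = 1615.43 s.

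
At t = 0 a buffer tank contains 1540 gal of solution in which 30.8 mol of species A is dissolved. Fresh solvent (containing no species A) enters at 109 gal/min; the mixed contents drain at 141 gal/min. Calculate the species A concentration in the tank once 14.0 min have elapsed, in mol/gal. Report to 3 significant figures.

Total volume: dV/dt = Q_in − Q_out = -32.000 gal/min, so V(t) = 1540 − 32.000 t and V(14.0) = 1092.0 gal.
No species A enters, so dm/dt = −Q_out · (m/V).
Separate: dm/m = −Q_out dt/V(t) ⇒ ln(m/m₀) = −(Q_out/(Q_in−Q_out)) ln(V/V₀).
m = m₀ (V₀/V)^(Q_out/(Q_in−Q_out)) = 30.8 × (1540/1092.0)^(-4.4062) = 6.7718 mol.
C = m/V = 6.7718/1092.0 = 0.0062013 mol/gal.

0.00620 mol/gal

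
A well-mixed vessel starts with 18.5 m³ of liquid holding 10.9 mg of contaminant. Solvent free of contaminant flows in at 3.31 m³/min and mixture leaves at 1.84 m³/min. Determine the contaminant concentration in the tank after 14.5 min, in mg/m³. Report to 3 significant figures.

0.105 mg/m³

Let m(t) be the amount of contaminant. Volume: V(t) = V₀ + (Q_in − Q_out) t = 18.5 + 1.4700 t; V(14.5) = 39.815 m³.
Solute balance: dm/dt = 0 − Q_out C = −Q_out m/V(t).
dm/m = −Q_out dt/(V₀ + 1.4700 t); integrating gives ln(m/m₀) = −(Q_out/(Q_in−Q_out)) ln(V/V₀).
m = m₀ (V₀/V)^(Q_out/(Q_in−Q_out)) = 10.9 × (18.5/39.815)^(1.2517) = 4.1761 mg.
C = m/V = 4.1761/39.815 = 0.10489 mg/m³.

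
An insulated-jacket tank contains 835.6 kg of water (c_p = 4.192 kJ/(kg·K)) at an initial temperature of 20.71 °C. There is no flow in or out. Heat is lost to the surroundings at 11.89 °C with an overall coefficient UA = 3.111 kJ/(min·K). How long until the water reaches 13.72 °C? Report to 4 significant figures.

Lumped-capacitance energy balance: M c_p dT/dt = UA(T_amb − T).
τ = M c_p/UA = 1125.95 min; T_ss = T_amb = 11.8900 °C.
T(t) = T_ss + (T₀ − T_ss)e^(−t/τ); set T = 13.72:
t = −τ ln[(T − T_ss)/(T₀ − T_ss)] = −1125.95 · ln(0.207483) = 1770.79 min.

1771 min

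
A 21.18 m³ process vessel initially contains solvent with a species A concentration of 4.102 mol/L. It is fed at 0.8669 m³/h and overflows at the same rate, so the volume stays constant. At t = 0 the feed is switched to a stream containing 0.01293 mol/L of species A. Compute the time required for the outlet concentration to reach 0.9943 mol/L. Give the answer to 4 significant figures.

34.87 h

Species balance: V dC/dt = Q(C_in − C) ⇒ τ = V/Q = 24.4319 h.
C(t) = C_in + (C₀ − C_in) e^(−t/τ). Set C = 0.9943 and solve for t:
e^(−t/τ) = (C − C_in)/(C₀ − C_in) = (0.9943 − 0.01293)/(4.102 − 0.01293) = 0.239998
t = −τ ln(…) = 24.4319 × 1.42712 = 34.8673 h.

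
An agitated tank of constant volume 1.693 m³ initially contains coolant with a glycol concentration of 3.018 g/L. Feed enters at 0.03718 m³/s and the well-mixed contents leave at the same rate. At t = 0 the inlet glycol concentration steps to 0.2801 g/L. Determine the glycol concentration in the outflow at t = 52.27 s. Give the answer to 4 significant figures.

1.149 g/L

Unsteady species balance (constant V, well mixed): V dC/dt = Q(C_in − C).
Rewrite as dC/dt + C/τ = C_in/τ, τ = V/Q = 45.5352 s.
This is linear first-order; C(t) = C_in + (C₀ − C_in) e^(−t/τ).
C(52.27) = 0.2801 + (3.018 − 0.2801)·e^(−52.27/45.5352) = 0.2801 + (2.73790)·0.317302 = 1.14884 g/L.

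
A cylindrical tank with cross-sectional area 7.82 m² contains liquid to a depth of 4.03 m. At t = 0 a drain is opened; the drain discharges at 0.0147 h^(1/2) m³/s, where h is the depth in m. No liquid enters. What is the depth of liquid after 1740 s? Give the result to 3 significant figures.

Mass balance (ρ constant): A dh/dt = −0.0147 √h.
∫ h^(−1/2) dh = −(0.0147/A) ∫ dt, giving 2√h = 2√h₀ − (0.0147/A) t.
√h = √4.03 − 0.0147·1740/(2·7.82) = 2.0075 − 1.6354 = 0.37206.
h = 0.37206² = 0.13843 m.

0.138 m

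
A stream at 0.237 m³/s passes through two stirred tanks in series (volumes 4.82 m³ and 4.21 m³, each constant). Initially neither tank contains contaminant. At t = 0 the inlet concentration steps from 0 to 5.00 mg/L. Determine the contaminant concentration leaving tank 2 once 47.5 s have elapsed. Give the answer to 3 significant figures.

Time constants: τᵢ = Vᵢ/Q for each well-mixed tank.
τ₁ = 4.82/0.237 = 20.338 s; τ₂ = 4.21/0.237 = 17.764 s.
Tank 1: C₁ = C_in(1 − e^(−t/τ₁)). Tank 2 (τ₁ ≠ τ₂): C₂ = C_in[1 − (τ₁ e^(−t/τ₁) − τ₂ e^(−t/τ₂))/(τ₁ − τ₂)].
At t = 47.5: e^(−t/τ₁) = 0.096754, e^(−t/τ₂) = 0.068976.
C₂ = 5.00·[1 − (20.338·0.096754 − 17.764·0.068976)/(2.5738)] = 5.00·0.71153 = 3.5577 mg/L.

3.56 mg/L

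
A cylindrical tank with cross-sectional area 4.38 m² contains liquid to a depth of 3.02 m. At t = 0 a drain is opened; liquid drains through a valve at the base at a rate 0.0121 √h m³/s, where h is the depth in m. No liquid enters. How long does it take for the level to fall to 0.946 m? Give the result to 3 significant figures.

554 s

A dh/dt = −Q_out = −0.0121 √h.
∫ h^(−1/2) dh = −(0.0121/A) ∫ dt, giving 2√h = 2√h₀ − (0.0121/A) t.
t = 2A(√h₀ − √h)/0.0121 = 2·4.38·(√3.02 − √0.946)/0.0121
  = 8.7600 × (1.7378 − 0.97263) / 0.0121 = 553.97 s.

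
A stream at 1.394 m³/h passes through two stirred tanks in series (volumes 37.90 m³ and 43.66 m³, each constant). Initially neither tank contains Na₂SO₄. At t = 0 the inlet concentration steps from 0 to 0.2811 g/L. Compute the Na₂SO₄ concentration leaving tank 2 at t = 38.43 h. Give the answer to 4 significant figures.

0.1064 g/L

Species balance on tank i: dCᵢ/dt = (Cᵢ₋₁ − Cᵢ)/τᵢ with τᵢ = Vᵢ/Q.
τ₁ = 37.90/1.394 = 27.1879 h; τ₂ = 43.66/1.394 = 31.3199 h.
Tank 1: C₁ = C_in(1 − e^(−t/τ₁)). Tank 2 (τ₁ ≠ τ₂): C₂ = C_in[1 − (τ₁ e^(−t/τ₁) − τ₂ e^(−t/τ₂))/(τ₁ − τ₂)].
At t = 38.43: e^(−t/τ₁) = 0.243292, e^(−t/τ₂) = 0.293167.
C₂ = 0.2811·[1 − (27.1879·0.243292 − 31.3199·0.293167)/(-4.13199)] = 0.2811·0.378663 = 0.106442 g/L.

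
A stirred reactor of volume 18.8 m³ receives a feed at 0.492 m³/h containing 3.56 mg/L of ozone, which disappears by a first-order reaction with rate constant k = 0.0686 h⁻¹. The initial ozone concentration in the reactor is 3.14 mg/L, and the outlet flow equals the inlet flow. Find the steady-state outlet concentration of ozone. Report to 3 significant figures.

0.983 mg/L

Accumulation = in − out − consumed: V dC/dt = Q C_in − Q C − k V C.
Steady state (dC/dt = 0): C_ss = Q C_in/(Q + kV) = C_in/(1 + kV/Q).
C_ss = 0.492·3.56/(0.492 + 0.0686·18.8) = 1.7515/1.7817 = 0.98307 mg/L.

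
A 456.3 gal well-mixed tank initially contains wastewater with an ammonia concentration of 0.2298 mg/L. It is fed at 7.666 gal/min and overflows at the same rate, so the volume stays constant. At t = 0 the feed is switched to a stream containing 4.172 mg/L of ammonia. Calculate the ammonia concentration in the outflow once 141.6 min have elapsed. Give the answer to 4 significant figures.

3.807 mg/L

Accumulation = in − out for the solute gives V dC/dt = Q(C_in − C).
Time constant τ = V/Q = 456.3/7.666 = 59.5226 min.
Integrating: C(t) = C_in + (C₀ − C_in) e^(−t/τ).
C(141.6) = 4.172 + (0.2298 − 4.172)·e^(−141.6/59.5226) = 4.172 + (-3.94220)·0.0926497 = 3.80676 mg/L.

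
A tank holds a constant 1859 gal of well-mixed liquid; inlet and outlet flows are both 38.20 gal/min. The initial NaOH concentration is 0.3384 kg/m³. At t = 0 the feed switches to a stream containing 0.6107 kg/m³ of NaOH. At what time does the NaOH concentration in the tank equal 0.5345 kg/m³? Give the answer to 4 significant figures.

Species balance: V dC/dt = Q(C_in − C) ⇒ τ = V/Q = 48.6649 min.
C(t) = C_in + (C₀ − C_in) e^(−t/τ). Set C = 0.5345 and solve for t:
e^(−t/τ) = (C − C_in)/(C₀ − C_in) = (0.5345 − 0.6107)/(0.3384 − 0.6107) = 0.279838
t = −τ ln(…) = 48.6649 × 1.27354 = 61.9769 min.

61.98 min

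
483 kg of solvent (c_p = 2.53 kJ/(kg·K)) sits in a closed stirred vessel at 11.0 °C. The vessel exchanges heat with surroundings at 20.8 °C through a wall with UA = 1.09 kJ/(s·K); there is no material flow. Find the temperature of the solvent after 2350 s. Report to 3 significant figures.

Heat balance on the well-mixed liquid: M c_p dT/dt = −UA(T − T_amb).
dT/dt = (T_ss − T)/τ with T_ss = T_amb = 20.800 °C, τ = M c_p/UA = 483·2.53/1.09 = 1121.1 s.
Integrating: T(t) = T_ss + (T₀ − T_ss) e^(−t/τ).
T(2350) = 20.800 + (-9.8000)·0.12293 = 19.595 °C.

19.6 °C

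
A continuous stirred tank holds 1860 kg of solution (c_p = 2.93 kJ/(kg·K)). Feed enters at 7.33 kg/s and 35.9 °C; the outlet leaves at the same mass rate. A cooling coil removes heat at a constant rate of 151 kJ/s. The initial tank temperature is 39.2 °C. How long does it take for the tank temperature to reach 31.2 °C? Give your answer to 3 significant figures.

Unsteady energy balance on the tank contents: M c_p dT/dt = ṁ c_p (T_in − T) − 151.
τ = M/ṁ = 253.75 s; T_ss = T_in − Q̇/(ṁ c_p) = 28.869 °C.
T(t) = T_ss + (T₀ − T_ss) e^(−t/τ). Set T = 31.2:
e^(−t/τ) = (31.2 − 28.869)/(39.2 − 28.869) = 0.22562
t = −253.75 · ln(0.22562) = 377.81 s.

378 s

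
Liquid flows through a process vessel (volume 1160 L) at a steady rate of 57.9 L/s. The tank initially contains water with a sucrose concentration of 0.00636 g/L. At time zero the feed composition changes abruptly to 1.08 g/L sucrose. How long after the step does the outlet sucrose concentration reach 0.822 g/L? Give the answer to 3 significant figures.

Species balance: V dC/dt = Q(C_in − C) ⇒ τ = V/Q = 20.035 s.
C(t) = C_in + (C₀ − C_in) e^(−t/τ). Set C = 0.822 and solve for t:
e^(−t/τ) = (C − C_in)/(C₀ − C_in) = (0.822 − 1.08)/(0.00636 − 1.08) = 0.24030
t = −τ ln(…) = 20.035 × 1.4259 = 28.566 s.

28.6 s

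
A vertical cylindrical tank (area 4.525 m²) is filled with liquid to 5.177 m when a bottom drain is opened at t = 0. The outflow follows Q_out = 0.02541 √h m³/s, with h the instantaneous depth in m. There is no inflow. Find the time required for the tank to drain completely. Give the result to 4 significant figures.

810.4 s

With no inflow, A dh/dt = −0.02541 √h.
∫ h^(−1/2) dh = −(0.02541/A) ∫ dt, giving 2√h = 2√h₀ − (0.02541/A) t.
Tank is empty when √h = 0: t_empty = 2A√h₀/0.02541.
t_empty = 2·4.525·√5.177/0.02541 = 9.05000·2.27530/0.02541 = 810.369 s.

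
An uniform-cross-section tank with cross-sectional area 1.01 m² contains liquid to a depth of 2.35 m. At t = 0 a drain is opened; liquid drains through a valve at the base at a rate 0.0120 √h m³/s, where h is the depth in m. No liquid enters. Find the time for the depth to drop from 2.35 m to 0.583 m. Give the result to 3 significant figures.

A dh/dt = −Q_out = −0.0120 √h.
Separate and integrate: 2(√h − √h₀) = −(0.0120/A) t.
t = 2A(√h₀ − √h)/0.0120 = 2·1.01·(√2.35 − √0.583)/0.0120
  = 2.0200 × (1.5330 − 0.76354) / 0.0120 = 129.52 s.

130 s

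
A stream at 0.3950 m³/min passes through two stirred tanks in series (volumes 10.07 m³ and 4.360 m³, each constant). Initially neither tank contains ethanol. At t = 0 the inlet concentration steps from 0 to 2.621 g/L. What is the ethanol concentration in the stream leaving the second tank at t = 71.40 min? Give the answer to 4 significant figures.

2.343 g/L

Species balance on tank i: dCᵢ/dt = (Cᵢ₋₁ − Cᵢ)/τᵢ with τᵢ = Vᵢ/Q.
τ₁ = 10.07/0.3950 = 25.4937 min; τ₂ = 4.360/0.3950 = 11.0380 min.
Tank 1: C₁ = C_in(1 − e^(−t/τ₁)). Tank 2 (τ₁ ≠ τ₂): C₂ = C_in[1 − (τ₁ e^(−t/τ₁) − τ₂ e^(−t/τ₂))/(τ₁ − τ₂)].
At t = 71.40: e^(−t/τ₁) = 0.0607678, e^(−t/τ₂) = 0.00155143.
C₂ = 2.621·[1 − (25.4937·0.0607678 − 11.0380·0.00155143)/(14.4557)] = 2.621·0.894016 = 2.34322 g/L.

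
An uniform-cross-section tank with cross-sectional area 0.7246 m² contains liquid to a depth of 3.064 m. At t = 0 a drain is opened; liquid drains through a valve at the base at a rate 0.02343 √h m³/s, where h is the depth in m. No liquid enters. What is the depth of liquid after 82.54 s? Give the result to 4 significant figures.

0.1730 m

With no inflow, A dh/dt = −0.02343 √h.
This is separable: 2 d(√h)/dt = −0.02343/A, so √h = √h₀ − (0.02343/(2A)) t.
√h = √3.064 − 0.02343·82.54/(2·0.7246) = 1.75043 − 1.33447 = 0.415960.
h = 0.415960² = 0.173022 m.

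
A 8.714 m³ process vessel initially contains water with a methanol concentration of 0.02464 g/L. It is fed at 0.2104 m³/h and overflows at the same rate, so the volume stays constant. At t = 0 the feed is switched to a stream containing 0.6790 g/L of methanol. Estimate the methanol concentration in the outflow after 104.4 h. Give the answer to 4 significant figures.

Accumulation = in − out for the solute gives V dC/dt = Q(C_in − C).
Time constant τ = V/Q = 8.714/0.2104 = 41.4163 h.
This is linear first-order; C(t) = C_in + (C₀ − C_in) e^(−t/τ).
C(104.4) = 0.6790 + (0.02464 − 0.6790)·e^(−104.4/41.4163) = 0.6790 + (-0.654360)·0.0803998 = 0.626390 g/L.

0.6264 g/L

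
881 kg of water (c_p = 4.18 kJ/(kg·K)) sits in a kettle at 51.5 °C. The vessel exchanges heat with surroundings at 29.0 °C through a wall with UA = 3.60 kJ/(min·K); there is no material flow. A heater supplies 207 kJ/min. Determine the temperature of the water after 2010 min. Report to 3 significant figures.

Lumped-capacitance energy balance: M c_p dT/dt = UA(T_amb − T) + Q̇.
dT/dt = (T_ss − T)/τ with T_ss = T_amb + Q̇/UA = 29.0 + 207/3.60 = 86.500 °C, τ = M c_p/UA = 881·4.18/3.60 = 1022.9 min.
This is linear first-order; T(t) = T_ss + (T₀ − T_ss) e^(−t/τ).
T(2010) = 86.500 + (-35.000)·0.14017 = 81.594 °C.

81.6 °C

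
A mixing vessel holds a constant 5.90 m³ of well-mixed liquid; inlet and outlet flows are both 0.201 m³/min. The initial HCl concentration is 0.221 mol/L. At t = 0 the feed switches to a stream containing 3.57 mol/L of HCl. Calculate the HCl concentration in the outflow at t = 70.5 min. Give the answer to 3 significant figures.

3.27 mol/L

Species balance on the tank: V dC/dt = Q(C_in − C).
Rewrite as dC/dt + C/τ = C_in/τ, τ = V/Q = 29.353 min.
Solution: C(t) = C_in + (C₀ − C_in) e^(−t/τ).
C(70.5) = 3.57 + (0.221 − 3.57)·e^(−70.5/29.353) = 3.57 + (-3.3490)·0.090557 = 3.2667 mol/L.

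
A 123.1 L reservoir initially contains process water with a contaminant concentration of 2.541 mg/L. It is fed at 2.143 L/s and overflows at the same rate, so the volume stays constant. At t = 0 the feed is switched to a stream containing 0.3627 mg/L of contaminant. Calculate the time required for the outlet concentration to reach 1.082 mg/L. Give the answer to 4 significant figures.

Species balance: V dC/dt = Q(C_in − C) ⇒ τ = V/Q = 57.4428 s.
C(t) = C_in + (C₀ − C_in) e^(−t/τ). Set C = 1.082 and solve for t:
e^(−t/τ) = (C − C_in)/(C₀ − C_in) = (1.082 − 0.3627)/(2.541 − 0.3627) = 0.330212
t = −τ ln(…) = 57.4428 × 1.10802 = 63.6479 s.

63.65 s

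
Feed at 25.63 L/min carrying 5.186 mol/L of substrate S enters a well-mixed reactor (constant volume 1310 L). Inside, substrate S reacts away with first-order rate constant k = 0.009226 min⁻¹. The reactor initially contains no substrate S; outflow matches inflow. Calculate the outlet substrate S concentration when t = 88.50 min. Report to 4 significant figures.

3.248 mol/L

V dC/dt = Q(C_in − C) − k V C.
This is linear with rate a = Q/V + k = 0.0287909 min⁻¹.
C_ss = Q C_in/(Q + kV) = 3.52415 mol/L; C(t) = C_ss + (C₀ − C_ss) e^(−a t).
C(88.50) = 3.52415 + (-3.52415)·e^(−0.0287909·88.50) = 3.52415 + (-3.52415)·0.0782385 = 3.24843 mol/L.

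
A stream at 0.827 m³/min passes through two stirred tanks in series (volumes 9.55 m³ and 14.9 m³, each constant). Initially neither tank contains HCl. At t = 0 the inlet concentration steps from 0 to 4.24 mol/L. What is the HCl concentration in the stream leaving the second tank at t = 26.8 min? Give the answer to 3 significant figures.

2.32 mol/L

Species balance on tank i: dCᵢ/dt = (Cᵢ₋₁ − Cᵢ)/τᵢ with τᵢ = Vᵢ/Q.
τ₁ = 9.55/0.827 = 11.548 min; τ₂ = 14.9/0.827 = 18.017 min.
Solving the cascade with C₁(0)=C₂(0)=0 gives C₂(t) = C_in[1 − (τ₁ e^(−t/τ₁) − τ₂ e^(−t/τ₂))/(τ₁ − τ₂)].
At t = 26.8: e^(−t/τ₁) = 0.098195, e^(−t/τ₂) = 0.22594.
C₂ = 4.24·[1 − (11.548·0.098195 − 18.017·0.22594)/(-6.4692)] = 4.24·0.54603 = 2.3152 mol/L.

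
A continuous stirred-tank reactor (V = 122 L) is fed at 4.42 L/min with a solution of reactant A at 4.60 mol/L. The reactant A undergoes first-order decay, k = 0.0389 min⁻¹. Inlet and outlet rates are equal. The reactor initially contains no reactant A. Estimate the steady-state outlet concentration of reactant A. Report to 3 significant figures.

2.22 mol/L

Species balance: V dC/dt = Q C_in − Q C − k V C.
Steady state (dC/dt = 0): C_ss = Q C_in/(Q + kV) = C_in/(1 + kV/Q).
C_ss = 4.42·4.60/(4.42 + 0.0389·122) = 20.332/9.1658 = 2.2182 mol/L.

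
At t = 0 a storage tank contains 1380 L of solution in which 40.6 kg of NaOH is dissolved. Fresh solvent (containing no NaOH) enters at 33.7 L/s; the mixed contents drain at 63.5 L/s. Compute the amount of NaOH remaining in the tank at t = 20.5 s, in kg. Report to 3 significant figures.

Total volume: dV/dt = Q_in − Q_out = -29.800 L/s, so V(t) = 1380 − 29.800 t and V(20.5) = 769.10 L.
Solute balance: dm/dt = 0 − Q_out C = −Q_out m/V(t).
Separate: dm/m = −Q_out dt/V(t) ⇒ ln(m/m₀) = −(Q_out/(Q_in−Q_out)) ln(V/V₀).
m = m₀ (V₀/V)^(Q_out/(Q_in−Q_out)) = 40.6 × (1380/769.10)^(-2.1309) = 11.682 kg.

11.7 kg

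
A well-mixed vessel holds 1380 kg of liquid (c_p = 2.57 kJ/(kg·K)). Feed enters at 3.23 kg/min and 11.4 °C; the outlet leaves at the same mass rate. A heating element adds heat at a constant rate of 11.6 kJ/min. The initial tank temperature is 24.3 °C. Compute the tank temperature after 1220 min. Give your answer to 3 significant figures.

Unsteady energy balance on the tank contents: M c_p dT/dt = ṁ c_p (T_in − T) + 11.6.
Rearrange: dT/dt = (T_ss − T)/τ with τ = M/ṁ = 427.24 min and T_ss = T_in + Q̇/(ṁ c_p) = 12.797 °C.
Integrating: T(t) = T_ss + (T₀ − T_ss) e^(−t/τ).
T(1220) = 12.797 + (11.503)·e^(−1220/427.24) = 12.797 + (11.503)·0.057527 = 13.459 °C.

13.5 °C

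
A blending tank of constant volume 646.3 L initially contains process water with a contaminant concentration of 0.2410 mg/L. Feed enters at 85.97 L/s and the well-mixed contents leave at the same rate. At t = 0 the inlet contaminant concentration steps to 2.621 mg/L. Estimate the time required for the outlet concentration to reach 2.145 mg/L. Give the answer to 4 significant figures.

12.10 s

Transient balance on the dissolved component: V dC/dt = Q(C_in − C), so τ = V/Q = 7.51774 s.
C(t) = C_in + (C₀ − C_in) e^(−t/τ). Set C = 2.145 and solve for t:
e^(−t/τ) = (C − C_in)/(C₀ − C_in) = (2.145 − 2.621)/(0.2410 − 2.621) = 0.200000
t = −τ ln(…) = 7.51774 × 1.60944 = 12.0993 s.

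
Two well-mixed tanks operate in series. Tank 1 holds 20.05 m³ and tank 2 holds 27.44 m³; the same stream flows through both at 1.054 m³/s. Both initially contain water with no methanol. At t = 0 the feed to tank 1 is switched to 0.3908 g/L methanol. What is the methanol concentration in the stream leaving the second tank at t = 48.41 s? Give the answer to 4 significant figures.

Species balance on tank i: dCᵢ/dt = (Cᵢ₋₁ − Cᵢ)/τᵢ with τᵢ = Vᵢ/Q.
τ₁ = 20.05/1.054 = 19.0228 s; τ₂ = 27.44/1.054 = 26.0342 s.
Tank 1: C₁ = C_in(1 − e^(−t/τ₁)). Tank 2 (τ₁ ≠ τ₂): C₂ = C_in[1 − (τ₁ e^(−t/τ₁) − τ₂ e^(−t/τ₂))/(τ₁ − τ₂)].
At t = 48.41: e^(−t/τ₁) = 0.0784852, e^(−t/τ₂) = 0.155754.
C₂ = 0.3908·[1 − (19.0228·0.0784852 − 26.0342·0.155754)/(-7.01139)] = 0.3908·0.634608 = 0.248005 g/L.

0.2480 g/L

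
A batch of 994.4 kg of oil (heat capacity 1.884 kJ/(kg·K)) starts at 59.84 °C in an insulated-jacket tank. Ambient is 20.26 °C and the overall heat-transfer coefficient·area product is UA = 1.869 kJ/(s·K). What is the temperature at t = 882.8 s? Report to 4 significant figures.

36.67 °C

Heat balance on the well-mixed liquid: M c_p dT/dt = −UA(T − T_amb).
dT/dt = (T_ss − T)/τ with T_ss = T_amb = 20.2600 °C, τ = M c_p/UA = 994.4·1.884/1.869 = 1002.38 s.
This is linear first-order; T(t) = T_ss + (T₀ − T_ss) e^(−t/τ).
T(882.8) = 20.2600 + (39.5800)·0.414491 = 36.6656 °C.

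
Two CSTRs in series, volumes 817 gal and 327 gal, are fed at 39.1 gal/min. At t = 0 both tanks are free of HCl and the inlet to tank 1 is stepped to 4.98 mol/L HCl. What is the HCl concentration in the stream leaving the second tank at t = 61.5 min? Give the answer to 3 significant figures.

4.54 mol/L

Species balance on tank i: dCᵢ/dt = (Cᵢ₋₁ − Cᵢ)/τᵢ with τᵢ = Vᵢ/Q.
τ₁ = 817/39.1 = 20.895 min; τ₂ = 327/39.1 = 8.3632 min.
Tank 1: C₁ = C_in(1 − e^(−t/τ₁)). Tank 2 (τ₁ ≠ τ₂): C₂ = C_in[1 − (τ₁ e^(−t/τ₁) − τ₂ e^(−t/τ₂))/(τ₁ − τ₂)].
At t = 61.5: e^(−t/τ₁) = 0.052693, e^(−t/τ₂) = 0.00064024.
C₂ = 4.98·[1 − (20.895·0.052693 − 8.3632·0.00064024)/(12.532)] = 4.98·0.91257 = 4.5446 mol/L.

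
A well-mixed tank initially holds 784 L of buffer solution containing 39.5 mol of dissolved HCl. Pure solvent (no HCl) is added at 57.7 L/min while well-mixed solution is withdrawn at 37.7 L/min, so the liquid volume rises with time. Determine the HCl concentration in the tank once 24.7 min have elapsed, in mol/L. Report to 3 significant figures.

Let m(t) be the amount of HCl. Volume: V(t) = V₀ + (Q_in − Q_out) t = 784 + 20.000 t; V(24.7) = 1278.0 L.
Solute balance: dm/dt = 0 − Q_out C = −Q_out m/V(t).
Separate: dm/m = −Q_out dt/V(t) ⇒ ln(m/m₀) = −(Q_out/(Q_in−Q_out)) ln(V/V₀).
m = m₀ (V₀/V)^(Q_out/(Q_in−Q_out)) = 39.5 × (784/1278.0)^(1.8850) = 15.724 mol.
C = m/V = 15.724/1278.0 = 0.012304 mol/L.

0.0123 mol/L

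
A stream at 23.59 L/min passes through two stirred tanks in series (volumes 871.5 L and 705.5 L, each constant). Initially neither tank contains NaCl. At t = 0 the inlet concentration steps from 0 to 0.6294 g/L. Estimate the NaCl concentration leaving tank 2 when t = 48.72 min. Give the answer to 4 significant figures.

Each tank obeys Vᵢ dCᵢ/dt = Q(Cᵢ₋₁ − Cᵢ), so τᵢ = Vᵢ/Q.
τ₁ = 871.5/23.59 = 36.9436 min; τ₂ = 705.5/23.59 = 29.9067 min.
Tank 1: C₁ = C_in(1 − e^(−t/τ₁)). Tank 2 (τ₁ ≠ τ₂): C₂ = C_in[1 − (τ₁ e^(−t/τ₁) − τ₂ e^(−t/τ₂))/(τ₁ − τ₂)].
At t = 48.72: e^(−t/τ₁) = 0.267465, e^(−t/τ₂) = 0.196113.
C₂ = 0.6294·[1 − (36.9436·0.267465 − 29.9067·0.196113)/(7.03688)] = 0.6294·0.429289 = 0.270194 g/L.

0.2702 g/L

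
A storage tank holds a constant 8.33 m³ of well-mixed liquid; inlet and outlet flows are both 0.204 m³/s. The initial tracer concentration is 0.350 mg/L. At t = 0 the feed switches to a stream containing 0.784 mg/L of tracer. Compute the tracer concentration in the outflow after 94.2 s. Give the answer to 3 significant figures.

0.741 mg/L

Mass balance on the solute (V constant): V dC/dt = Q(C_in − C).
Time constant τ = V/Q = 8.33/0.204 = 40.833 s.
This is linear first-order; C(t) = C_in + (C₀ − C_in) e^(−t/τ).
C(94.2) = 0.784 + (0.350 − 0.784)·e^(−94.2/40.833) = 0.784 + (-0.43400)·0.099566 = 0.74079 mg/L.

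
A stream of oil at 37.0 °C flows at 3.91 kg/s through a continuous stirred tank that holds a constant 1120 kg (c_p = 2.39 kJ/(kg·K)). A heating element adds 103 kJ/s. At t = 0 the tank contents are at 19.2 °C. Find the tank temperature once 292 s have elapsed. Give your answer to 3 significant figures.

37.6 °C

M c_p dT/dt = ṁ c_p (T_in − T) + Q̇.
τ = M/ṁ = 286.45 s; T_ss = T_in + Q̇/(ṁ c_p) = 37.0 + 103/(3.91·2.39) = 48.022 °C.
Integrating: T(t) = T_ss + (T₀ − T_ss) e^(−t/τ).
T(292) = 48.022 + (-28.822)·e^(−292/286.45) = 48.022 + (-28.822)·0.36081 = 37.623 °C.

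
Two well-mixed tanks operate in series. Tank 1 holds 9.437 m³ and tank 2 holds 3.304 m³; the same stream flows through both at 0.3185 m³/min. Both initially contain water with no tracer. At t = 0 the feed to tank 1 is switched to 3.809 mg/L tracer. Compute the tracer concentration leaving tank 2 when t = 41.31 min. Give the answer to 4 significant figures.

Time constants: τᵢ = Vᵢ/Q for each well-mixed tank.
τ₁ = 9.437/0.3185 = 29.6295 min; τ₂ = 3.304/0.3185 = 10.3736 min.
Solving the cascade with C₁(0)=C₂(0)=0 gives C₂(t) = C_in[1 − (τ₁ e^(−t/τ₁) − τ₂ e^(−t/τ₂))/(τ₁ − τ₂)].
At t = 41.31: e^(−t/τ₁) = 0.248027, e^(−t/τ₂) = 0.0186443.
C₂ = 3.809·[1 − (29.6295·0.248027 − 10.3736·0.0186443)/(19.2559)] = 3.809·0.628399 = 2.39357 mg/L.

2.394 mg/L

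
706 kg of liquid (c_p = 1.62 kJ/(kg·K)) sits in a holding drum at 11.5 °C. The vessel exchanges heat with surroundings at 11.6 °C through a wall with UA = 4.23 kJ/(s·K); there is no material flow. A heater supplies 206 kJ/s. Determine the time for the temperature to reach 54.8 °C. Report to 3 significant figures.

Unsteady energy balance on the tank contents: M c_p dT/dt = −UA(T − T_amb) + Q̇.
τ = M c_p/UA = 270.38 s; T_ss = T_amb + Q̇/UA = 11.6 + 206/4.23 = 60.300 °C.
T(t) = T_ss + (T₀ − T_ss)e^(−t/τ); set T = 54.8:
t = −τ ln[(T − T_ss)/(T₀ − T_ss)] = −270.38 · ln(0.11270) = 590.25 s.

590 s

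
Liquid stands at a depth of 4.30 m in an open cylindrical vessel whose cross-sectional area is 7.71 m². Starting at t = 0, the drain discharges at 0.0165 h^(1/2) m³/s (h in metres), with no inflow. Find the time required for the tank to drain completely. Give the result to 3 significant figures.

1940 s

With no inflow, A dh/dt = −0.0165 √h.
∫ h^(−1/2) dh = −(0.0165/A) ∫ dt, giving 2√h = 2√h₀ − (0.0165/A) t.
Set h = 0: 2√h₀ = (0.0165/A) t_empty ⇒ t_empty = 2A√h₀/0.0165.
t_empty = 2·7.71·√4.30/0.0165 = 15.420·2.0736/0.0165 = 1937.9 s.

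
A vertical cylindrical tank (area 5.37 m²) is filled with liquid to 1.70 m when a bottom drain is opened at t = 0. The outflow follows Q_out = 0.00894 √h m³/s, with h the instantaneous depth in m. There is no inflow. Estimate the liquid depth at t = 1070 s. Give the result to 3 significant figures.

Accumulation of liquid (constant cross-section A): A dh/dt = −0.00894 √h.
∫ h^(−1/2) dh = −(0.00894/A) ∫ dt, giving 2√h = 2√h₀ − (0.00894/A) t.
√h = √1.70 − 0.00894·1070/(2·5.37) = 1.3038 − 0.89067 = 0.41317.
h = 0.41317² = 0.17071 m.

0.171 m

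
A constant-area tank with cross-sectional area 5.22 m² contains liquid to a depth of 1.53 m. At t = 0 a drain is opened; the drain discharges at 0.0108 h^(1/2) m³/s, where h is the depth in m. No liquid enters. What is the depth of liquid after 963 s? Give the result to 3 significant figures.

A dh/dt = −Q_out = −0.0108 √h.
∫ h^(−1/2) dh = −(0.0108/A) ∫ dt, giving 2√h = 2√h₀ − (0.0108/A) t.
√h = √1.53 − 0.0108·963/(2·5.22) = 1.2369 − 0.99621 = 0.24072.
h = 0.24072² = 0.057948 m.

0.0579 m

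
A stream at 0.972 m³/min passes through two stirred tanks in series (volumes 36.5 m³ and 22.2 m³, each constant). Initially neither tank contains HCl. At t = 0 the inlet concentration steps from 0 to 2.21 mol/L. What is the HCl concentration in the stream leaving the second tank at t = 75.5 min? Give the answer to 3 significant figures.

1.58 mol/L

Species balance on tank i: dCᵢ/dt = (Cᵢ₋₁ − Cᵢ)/τᵢ with τᵢ = Vᵢ/Q.
τ₁ = 36.5/0.972 = 37.551 min; τ₂ = 22.2/0.972 = 22.840 min.
Solving the cascade with C₁(0)=C₂(0)=0 gives C₂(t) = C_in[1 − (τ₁ e^(−t/τ₁) − τ₂ e^(−t/τ₂))/(τ₁ − τ₂)].
At t = 75.5: e^(−t/τ₁) = 0.13391, e^(−t/τ₂) = 0.036674.
C₂ = 2.21·[1 − (37.551·0.13391 − 22.840·0.036674)/(14.712)] = 2.21·0.71513 = 1.5804 mol/L.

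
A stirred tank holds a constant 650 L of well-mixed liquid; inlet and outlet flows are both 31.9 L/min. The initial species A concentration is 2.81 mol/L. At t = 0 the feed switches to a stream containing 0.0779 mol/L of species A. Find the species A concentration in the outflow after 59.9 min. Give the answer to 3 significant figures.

Species balance on the tank: V dC/dt = Q(C_in − C).
Time constant τ = V/Q = 650/31.9 = 20.376 min.
This is linear first-order; C(t) = C_in + (C₀ − C_in) e^(−t/τ).
C(59.9) = 0.0779 + (2.81 − 0.0779)·e^(−59.9/20.376) = 0.0779 + (2.7321)·0.052881 = 0.22238 mol/L.

0.222 mol/L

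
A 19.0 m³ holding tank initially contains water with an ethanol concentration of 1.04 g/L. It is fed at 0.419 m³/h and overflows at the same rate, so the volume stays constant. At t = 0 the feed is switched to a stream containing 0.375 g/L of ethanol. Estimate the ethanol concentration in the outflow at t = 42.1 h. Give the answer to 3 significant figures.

Accumulation = in − out for the solute gives V dC/dt = Q(C_in − C).
Time constant τ = V/Q = 19.0/0.419 = 45.346 h.
Integrating: C(t) = C_in + (C₀ − C_in) e^(−t/τ).
C(42.1) = 0.375 + (1.04 − 0.375)·e^(−42.1/45.346) = 0.375 + (0.66500)·0.39518 = 0.63779 g/L.

0.638 g/L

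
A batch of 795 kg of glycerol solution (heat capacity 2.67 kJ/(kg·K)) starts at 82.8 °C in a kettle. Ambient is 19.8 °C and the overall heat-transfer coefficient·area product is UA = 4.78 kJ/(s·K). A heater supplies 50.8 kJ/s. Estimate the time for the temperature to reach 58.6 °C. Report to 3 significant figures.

M c_p dT/dt = −UA(T − T_amb) + Q̇.
τ = M c_p/UA = 444.07 s; T_ss = T_amb + Q̇/UA = 19.8 + 50.8/4.78 = 30.428 °C.
T(t) = T_ss + (T₀ − T_ss)e^(−t/τ); set T = 58.6:
t = −τ ln[(T − T_ss)/(T₀ − T_ss)] = −444.07 · ln(0.53792) = 275.34 s.

275 s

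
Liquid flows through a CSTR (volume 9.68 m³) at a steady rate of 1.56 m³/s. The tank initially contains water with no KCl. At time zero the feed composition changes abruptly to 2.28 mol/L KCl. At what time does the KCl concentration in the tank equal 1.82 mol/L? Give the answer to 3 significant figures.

9.93 s

Unsteady species balance (constant V, well mixed): V dC/dt = Q(C_in − C), so τ = V/Q = 6.2051 s.
C(t) = C_in + (C₀ − C_in) e^(−t/τ). Set C = 1.82 and solve for t:
e^(−t/τ) = (C − C_in)/(C₀ − C_in) = (1.82 − 2.28)/(0 − 2.28) = 0.20175
t = −τ ln(…) = 6.2051 × 1.6007 = 9.9326 s.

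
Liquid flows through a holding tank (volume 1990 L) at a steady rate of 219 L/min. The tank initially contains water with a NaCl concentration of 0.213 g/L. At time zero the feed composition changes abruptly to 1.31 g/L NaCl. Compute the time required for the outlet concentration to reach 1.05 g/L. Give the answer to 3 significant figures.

Species balance: V dC/dt = Q(C_in − C) ⇒ τ = V/Q = 9.0868 min.
C(t) = C_in + (C₀ − C_in) e^(−t/τ). Set C = 1.05 and solve for t:
e^(−t/τ) = (C − C_in)/(C₀ − C_in) = (1.05 − 1.31)/(0.213 − 1.31) = 0.23701
t = −τ ln(…) = 9.0868 × 1.4397 = 13.082 min.

13.1 min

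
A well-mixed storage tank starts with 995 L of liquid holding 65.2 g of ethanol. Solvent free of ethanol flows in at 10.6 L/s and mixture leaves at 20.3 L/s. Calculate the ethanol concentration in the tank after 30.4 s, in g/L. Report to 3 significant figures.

0.0446 g/L

Let m(t) be the amount of ethanol. Volume: V(t) = V₀ + (Q_in − Q_out) t = 995 − 9.7000 t; V(30.4) = 700.12 L.
Solute balance: dm/dt = 0 − Q_out C = −Q_out m/V(t).
Separate: dm/m = −Q_out dt/V(t) ⇒ ln(m/m₀) = −(Q_out/(Q_in−Q_out)) ln(V/V₀).
m = m₀ (V₀/V)^(Q_out/(Q_in−Q_out)) = 65.2 × (995/700.12)^(-2.0928) = 31.245 g.
C = m/V = 31.245/700.12 = 0.044628 g/L.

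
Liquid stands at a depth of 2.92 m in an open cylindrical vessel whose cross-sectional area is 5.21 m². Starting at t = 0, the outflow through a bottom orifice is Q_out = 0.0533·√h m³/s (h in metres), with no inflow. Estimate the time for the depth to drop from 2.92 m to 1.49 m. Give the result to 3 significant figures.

A dh/dt = −Q_out = −0.0533 √h.
Separate and integrate: 2(√h − √h₀) = −(0.0533/A) t.
t = 2A(√h₀ − √h)/0.0533 = 2·5.21·(√2.92 − √1.49)/0.0533
  = 10.420 × (1.7088 − 1.2207) / 0.0533 = 95.431 s.

95.4 s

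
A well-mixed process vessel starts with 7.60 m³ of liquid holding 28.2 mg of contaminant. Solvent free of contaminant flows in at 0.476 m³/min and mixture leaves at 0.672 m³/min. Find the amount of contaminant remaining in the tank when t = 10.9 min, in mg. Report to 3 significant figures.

9.10 mg

Let m(t) be the amount of contaminant. Volume: V(t) = V₀ + (Q_in − Q_out) t = 7.60 − 0.19600 t; V(10.9) = 5.4636 m³.
Species balance (pure solvent in): dm/dt = −Q_out · m/V(t).
Separate: dm/m = −Q_out dt/V(t) ⇒ ln(m/m₀) = −(Q_out/(Q_in−Q_out)) ln(V/V₀).
m = m₀ (V₀/V)^(Q_out/(Q_in−Q_out)) = 28.2 × (7.60/5.4636)^(-3.4286) = 9.0953 mg.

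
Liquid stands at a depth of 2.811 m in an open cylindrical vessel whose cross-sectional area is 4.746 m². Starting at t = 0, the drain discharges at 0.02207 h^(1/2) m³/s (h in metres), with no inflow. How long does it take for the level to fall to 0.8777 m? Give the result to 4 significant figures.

Accumulation of liquid (constant cross-section A): A dh/dt = −0.02207 √h.
∫ h^(−1/2) dh = −(0.02207/A) ∫ dt, giving 2√h = 2√h₀ − (0.02207/A) t.
t = 2A(√h₀ − √h)/0.02207 = 2·4.746·(√2.811 − √0.8777)/0.02207
  = 9.49200 × (1.67660 − 0.936856) / 0.02207 = 318.155 s.

318.2 s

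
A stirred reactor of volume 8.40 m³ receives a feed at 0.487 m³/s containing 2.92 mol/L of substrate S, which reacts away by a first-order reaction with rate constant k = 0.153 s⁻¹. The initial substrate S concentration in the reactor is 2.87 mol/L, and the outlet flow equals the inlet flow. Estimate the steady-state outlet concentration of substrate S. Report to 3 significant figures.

Accumulation = in − out − consumed: V dC/dt = Q C_in − Q C − k V C.
At steady state: 0 = Q C_in − (Q + kV) C_ss, so C_ss = Q C_in/(Q + kV).
C_ss = 0.487·2.92/(0.487 + 0.153·8.40) = 1.4220/1.7722 = 0.80242 mol/L.

0.802 mol/L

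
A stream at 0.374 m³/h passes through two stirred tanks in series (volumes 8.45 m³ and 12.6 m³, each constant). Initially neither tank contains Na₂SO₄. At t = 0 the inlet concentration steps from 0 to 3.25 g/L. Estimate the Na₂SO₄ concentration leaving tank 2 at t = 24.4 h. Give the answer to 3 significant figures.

Time constants: τᵢ = Vᵢ/Q for each well-mixed tank.
τ₁ = 8.45/0.374 = 22.594 h; τ₂ = 12.6/0.374 = 33.690 h.
Solving the cascade with C₁(0)=C₂(0)=0 gives C₂(t) = C_in[1 − (τ₁ e^(−t/τ₁) − τ₂ e^(−t/τ₂))/(τ₁ − τ₂)].
At t = 24.4: e^(−t/τ₁) = 0.33961, e^(−t/τ₂) = 0.48469.
C₂ = 3.25·[1 − (22.594·0.33961 − 33.690·0.48469)/(-11.096)] = 3.25·0.21992 = 0.71474 g/L.

0.715 g/L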